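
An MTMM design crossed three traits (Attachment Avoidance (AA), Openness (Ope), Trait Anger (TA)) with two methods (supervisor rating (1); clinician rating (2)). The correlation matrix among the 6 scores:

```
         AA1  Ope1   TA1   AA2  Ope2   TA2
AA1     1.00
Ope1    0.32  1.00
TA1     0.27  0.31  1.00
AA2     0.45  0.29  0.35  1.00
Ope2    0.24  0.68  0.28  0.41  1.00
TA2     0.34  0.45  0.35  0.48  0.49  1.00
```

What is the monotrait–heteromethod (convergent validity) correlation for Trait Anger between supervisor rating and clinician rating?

0.35

Same trait (TA), different methods: r(TA1, TA2) = 0.35.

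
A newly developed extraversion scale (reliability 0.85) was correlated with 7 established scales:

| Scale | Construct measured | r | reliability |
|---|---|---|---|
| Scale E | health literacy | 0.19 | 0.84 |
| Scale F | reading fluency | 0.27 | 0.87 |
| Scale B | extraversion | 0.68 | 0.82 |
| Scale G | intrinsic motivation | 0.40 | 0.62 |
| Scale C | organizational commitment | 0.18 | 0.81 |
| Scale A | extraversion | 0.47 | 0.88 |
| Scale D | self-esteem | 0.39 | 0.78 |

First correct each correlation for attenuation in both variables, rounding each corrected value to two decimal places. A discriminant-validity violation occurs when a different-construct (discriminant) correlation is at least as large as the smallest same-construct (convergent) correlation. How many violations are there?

Disattenuated r (r / √(r_scale · r_new)):
  Scale E (disc): 0.19 / √(0.84·0.85) = 0.22
  Scale F (disc): 0.27 / √(0.87·0.85) = 0.31
  Scale B (conv): 0.68 / √(0.82·0.85) = 0.81
  Scale G (disc): 0.40 / √(0.62·0.85) = 0.55
  Scale C (disc): 0.18 / √(0.81·0.85) = 0.22
  Scale A (conv): 0.47 / √(0.88·0.85) = 0.54
  Scale D (disc): 0.39 / √(0.78·0.85) = 0.48
Smallest convergent = 0.54. Discriminant values: 0.22, 0.31, 0.55, 0.22, 0.48; count ≥ 0.54 → 1.

1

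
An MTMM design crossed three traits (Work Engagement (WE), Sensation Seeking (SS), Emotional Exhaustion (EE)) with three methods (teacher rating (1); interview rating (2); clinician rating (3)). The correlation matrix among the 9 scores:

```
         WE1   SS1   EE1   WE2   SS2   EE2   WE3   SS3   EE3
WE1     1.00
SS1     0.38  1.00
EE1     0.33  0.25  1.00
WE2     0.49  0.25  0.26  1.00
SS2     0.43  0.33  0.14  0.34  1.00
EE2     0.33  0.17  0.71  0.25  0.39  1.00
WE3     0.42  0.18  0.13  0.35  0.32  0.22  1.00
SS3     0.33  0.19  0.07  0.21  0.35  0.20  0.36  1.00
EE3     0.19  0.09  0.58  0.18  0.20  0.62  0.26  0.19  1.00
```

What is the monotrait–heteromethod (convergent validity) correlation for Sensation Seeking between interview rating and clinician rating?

0.35

Same trait (SS), different methods: r(SS2, SS3) = 0.35.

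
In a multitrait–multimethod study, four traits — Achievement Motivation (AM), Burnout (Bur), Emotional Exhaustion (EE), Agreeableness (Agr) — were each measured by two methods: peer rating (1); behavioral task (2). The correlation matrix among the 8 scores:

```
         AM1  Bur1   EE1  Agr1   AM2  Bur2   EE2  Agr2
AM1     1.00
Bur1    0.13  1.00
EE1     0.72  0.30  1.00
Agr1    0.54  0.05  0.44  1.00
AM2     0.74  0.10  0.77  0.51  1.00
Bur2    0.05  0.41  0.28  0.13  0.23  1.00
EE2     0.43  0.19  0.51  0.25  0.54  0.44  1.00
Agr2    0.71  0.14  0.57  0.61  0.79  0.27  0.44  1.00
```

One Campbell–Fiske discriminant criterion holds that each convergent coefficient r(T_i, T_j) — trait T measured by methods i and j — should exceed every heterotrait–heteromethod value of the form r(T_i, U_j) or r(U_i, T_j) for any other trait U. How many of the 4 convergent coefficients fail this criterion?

Checking each validity diagonal entry against its comparison values:
AM (methods 1·2): 0.74 vs {0.05, 0.10, 0.43, 0.77, 0.71, 0.51} → fail.
Bur (methods 1·2): 0.41 vs {0.10, 0.05, 0.19, 0.28, 0.14, 0.13} → pass.
EE (methods 1·2): 0.51 vs {0.77, 0.43, 0.28, 0.19, 0.57, 0.25} → fail.
Agr (methods 1·2): 0.61 vs {0.51, 0.71, 0.13, 0.14, 0.25, 0.57} → fail.
3 of 4 fail.

3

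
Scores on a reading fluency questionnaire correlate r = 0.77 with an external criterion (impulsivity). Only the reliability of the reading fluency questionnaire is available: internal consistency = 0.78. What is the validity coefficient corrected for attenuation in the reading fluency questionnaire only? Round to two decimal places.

Single correction: r_c = r_obs / √r_xx = 0.77 / √0.78 = 0.77 / 0.8832 ≈ 0.87.

0.87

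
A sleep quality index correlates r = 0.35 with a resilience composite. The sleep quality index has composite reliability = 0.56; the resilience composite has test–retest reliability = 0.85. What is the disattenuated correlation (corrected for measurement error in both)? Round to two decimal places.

0.51

r_true = r_obs / √(r_xx · r_yy) = 0.35 / √(0.56 × 0.85) = 0.35 / √0.4760 = 0.35 / 0.6899 ≈ 0.51.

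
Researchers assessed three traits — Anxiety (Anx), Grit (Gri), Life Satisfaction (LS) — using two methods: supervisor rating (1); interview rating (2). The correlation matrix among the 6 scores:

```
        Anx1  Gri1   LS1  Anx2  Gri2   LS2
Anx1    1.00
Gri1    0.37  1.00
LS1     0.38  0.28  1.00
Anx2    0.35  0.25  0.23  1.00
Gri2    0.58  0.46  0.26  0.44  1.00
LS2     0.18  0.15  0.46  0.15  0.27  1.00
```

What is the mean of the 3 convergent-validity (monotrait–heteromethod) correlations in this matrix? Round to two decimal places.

Convergent values: 0.35, 0.46, 0.46; mean = 1.27/3 = 0.42.

0.42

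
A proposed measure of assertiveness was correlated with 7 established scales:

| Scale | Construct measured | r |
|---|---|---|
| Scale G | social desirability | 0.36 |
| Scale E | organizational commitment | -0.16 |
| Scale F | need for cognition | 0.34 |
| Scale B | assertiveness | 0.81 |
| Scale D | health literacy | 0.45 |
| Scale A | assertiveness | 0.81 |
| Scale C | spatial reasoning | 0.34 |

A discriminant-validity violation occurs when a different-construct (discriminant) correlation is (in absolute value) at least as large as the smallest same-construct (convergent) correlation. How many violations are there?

Convergent (same construct = assertiveness): Scale B, Scale A.
Smallest convergent = 0.81. Discriminant |r|: 0.36, 0.16, 0.34, 0.45, 0.34; count ≥ 0.81 → 0.

0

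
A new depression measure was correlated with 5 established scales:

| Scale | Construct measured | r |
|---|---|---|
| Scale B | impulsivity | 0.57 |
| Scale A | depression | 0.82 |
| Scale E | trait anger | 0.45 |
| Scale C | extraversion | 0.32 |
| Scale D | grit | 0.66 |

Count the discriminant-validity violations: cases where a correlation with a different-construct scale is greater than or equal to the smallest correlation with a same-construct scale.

Convergent (same construct = depression): Scale A.
Smallest convergent = 0.82. Discriminant values: 0.57, 0.45, 0.32, 0.66; count ≥ 0.82 → 0.

0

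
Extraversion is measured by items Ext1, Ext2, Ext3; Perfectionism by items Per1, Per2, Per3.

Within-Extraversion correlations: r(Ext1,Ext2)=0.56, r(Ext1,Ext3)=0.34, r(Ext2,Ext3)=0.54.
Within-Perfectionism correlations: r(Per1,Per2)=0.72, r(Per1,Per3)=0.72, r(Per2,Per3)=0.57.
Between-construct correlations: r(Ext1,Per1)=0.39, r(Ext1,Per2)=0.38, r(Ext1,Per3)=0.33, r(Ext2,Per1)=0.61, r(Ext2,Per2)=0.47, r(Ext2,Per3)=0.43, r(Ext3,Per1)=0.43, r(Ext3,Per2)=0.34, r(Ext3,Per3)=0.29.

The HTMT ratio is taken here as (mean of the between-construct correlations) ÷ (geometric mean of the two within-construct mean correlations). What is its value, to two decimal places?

Mean between = 3.67/9 = 0.4078.
Mean within-Ext = 1.44/3 = 0.4800; mean within-Per = 2.01/3 = 0.6700.
Geometric mean = √(0.4800 × 0.6700) = 0.5671.
HTMT = 0.4078 / 0.5671 = 0.72.

0.72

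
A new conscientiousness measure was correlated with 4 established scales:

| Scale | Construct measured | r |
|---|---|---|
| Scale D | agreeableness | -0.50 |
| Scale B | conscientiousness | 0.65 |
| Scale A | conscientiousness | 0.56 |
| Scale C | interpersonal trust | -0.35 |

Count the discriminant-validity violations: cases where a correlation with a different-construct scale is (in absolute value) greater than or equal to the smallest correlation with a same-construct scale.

0

Convergent (same construct = conscientiousness): Scale B, Scale A.
Smallest convergent = 0.56. Discriminant |r|: 0.50, 0.35; count ≥ 0.56 → 0.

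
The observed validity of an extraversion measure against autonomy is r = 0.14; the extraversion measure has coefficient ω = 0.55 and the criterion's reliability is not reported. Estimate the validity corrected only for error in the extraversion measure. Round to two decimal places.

Single correction: r_c = r_obs / √r_xx = 0.14 / √0.55 = 0.14 / 0.7416 ≈ 0.19.

0.19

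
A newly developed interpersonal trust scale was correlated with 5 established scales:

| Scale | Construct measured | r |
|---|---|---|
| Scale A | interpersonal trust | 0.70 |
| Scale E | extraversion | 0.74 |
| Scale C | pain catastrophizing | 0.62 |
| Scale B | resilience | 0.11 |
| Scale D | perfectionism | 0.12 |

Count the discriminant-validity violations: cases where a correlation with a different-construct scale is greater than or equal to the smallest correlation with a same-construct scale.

1

Convergent (same construct = interpersonal trust): Scale A.
Smallest convergent = 0.70. Discriminant values: 0.74, 0.62, 0.11, 0.12; count ≥ 0.70 → 1.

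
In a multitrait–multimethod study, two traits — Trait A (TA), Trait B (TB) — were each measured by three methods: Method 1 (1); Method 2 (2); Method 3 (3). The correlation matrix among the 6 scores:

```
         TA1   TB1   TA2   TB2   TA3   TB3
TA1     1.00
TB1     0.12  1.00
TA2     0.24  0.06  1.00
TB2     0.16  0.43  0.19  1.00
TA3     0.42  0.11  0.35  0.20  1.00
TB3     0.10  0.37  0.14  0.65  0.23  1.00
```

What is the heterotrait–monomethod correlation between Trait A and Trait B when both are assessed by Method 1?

Different traits, same method: r(TA1, TB1) = 0.12.

0.12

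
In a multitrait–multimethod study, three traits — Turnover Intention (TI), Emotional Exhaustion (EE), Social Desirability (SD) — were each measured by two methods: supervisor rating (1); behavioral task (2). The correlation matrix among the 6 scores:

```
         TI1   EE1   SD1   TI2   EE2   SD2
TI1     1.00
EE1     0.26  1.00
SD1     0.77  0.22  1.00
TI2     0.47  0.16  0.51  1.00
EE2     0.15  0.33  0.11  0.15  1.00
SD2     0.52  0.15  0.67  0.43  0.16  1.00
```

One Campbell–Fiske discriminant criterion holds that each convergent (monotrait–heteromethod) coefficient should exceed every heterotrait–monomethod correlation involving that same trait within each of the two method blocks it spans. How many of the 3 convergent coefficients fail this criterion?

Checking each validity diagonal entry against its comparison values:
TI (methods 1·2): 0.47 vs {0.26, 0.15, 0.77, 0.43} → fail.
EE (methods 1·2): 0.33 vs {0.26, 0.15, 0.22, 0.16} → pass.
SD (methods 1·2): 0.67 vs {0.77, 0.43, 0.22, 0.16} → fail.
2 of 3 fail.

2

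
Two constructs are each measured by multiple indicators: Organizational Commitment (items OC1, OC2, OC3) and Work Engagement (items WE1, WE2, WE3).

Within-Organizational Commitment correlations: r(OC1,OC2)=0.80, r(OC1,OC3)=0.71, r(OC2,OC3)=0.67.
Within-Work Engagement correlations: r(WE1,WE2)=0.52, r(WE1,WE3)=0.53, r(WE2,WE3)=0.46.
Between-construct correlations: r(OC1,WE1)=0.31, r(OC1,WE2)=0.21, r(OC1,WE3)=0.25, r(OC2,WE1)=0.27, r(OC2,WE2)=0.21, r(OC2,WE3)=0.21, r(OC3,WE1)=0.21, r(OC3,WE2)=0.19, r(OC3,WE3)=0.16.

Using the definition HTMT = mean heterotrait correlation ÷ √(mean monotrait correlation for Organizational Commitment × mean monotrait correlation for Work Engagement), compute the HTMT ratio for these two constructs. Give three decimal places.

0.371

Mean heterotrait r = 2.02/9 = 0.2244.
Mean within-OC = 2.18/3 = 0.7267; mean within-WE = 1.51/3 = 0.5033.
Geometric mean = √(0.7267 × 0.5033) = 0.6048.
HTMT = 0.2244 / 0.6048 = 0.371.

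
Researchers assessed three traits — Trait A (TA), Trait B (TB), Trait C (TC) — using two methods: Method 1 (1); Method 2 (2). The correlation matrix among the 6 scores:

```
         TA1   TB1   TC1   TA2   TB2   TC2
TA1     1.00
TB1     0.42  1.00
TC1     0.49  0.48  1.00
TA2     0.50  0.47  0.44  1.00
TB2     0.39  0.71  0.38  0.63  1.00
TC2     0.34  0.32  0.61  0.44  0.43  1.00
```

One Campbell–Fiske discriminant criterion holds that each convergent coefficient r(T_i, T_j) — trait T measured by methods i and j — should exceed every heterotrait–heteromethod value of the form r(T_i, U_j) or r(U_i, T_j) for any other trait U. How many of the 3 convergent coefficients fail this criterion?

Each convergent coefficient versus the relevant comparison correlations:
TA (methods 1·2): 0.50 vs {0.39, 0.47, 0.34, 0.44} → pass.
TB (methods 1·2): 0.71 vs {0.47, 0.39, 0.32, 0.38} → pass.
TC (methods 1·2): 0.61 vs {0.44, 0.34, 0.38, 0.32} → pass.
0 of 3 fail.

0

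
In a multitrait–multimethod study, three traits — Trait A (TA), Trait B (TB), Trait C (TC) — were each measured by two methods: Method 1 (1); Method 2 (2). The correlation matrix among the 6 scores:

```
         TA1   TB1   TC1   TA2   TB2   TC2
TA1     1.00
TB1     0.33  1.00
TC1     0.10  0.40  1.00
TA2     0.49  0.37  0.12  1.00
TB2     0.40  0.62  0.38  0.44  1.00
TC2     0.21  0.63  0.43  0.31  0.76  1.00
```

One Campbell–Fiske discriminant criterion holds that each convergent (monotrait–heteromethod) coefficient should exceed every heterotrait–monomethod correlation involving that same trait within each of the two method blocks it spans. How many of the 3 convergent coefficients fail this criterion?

2

Checking each validity diagonal entry against its comparison values:
TA (methods 1·2): 0.49 vs {0.33, 0.44, 0.10, 0.31} → pass.
TB (methods 1·2): 0.62 vs {0.33, 0.44, 0.40, 0.76} → fail.
TC (methods 1·2): 0.43 vs {0.10, 0.31, 0.40, 0.76} → fail.
2 of 3 fail.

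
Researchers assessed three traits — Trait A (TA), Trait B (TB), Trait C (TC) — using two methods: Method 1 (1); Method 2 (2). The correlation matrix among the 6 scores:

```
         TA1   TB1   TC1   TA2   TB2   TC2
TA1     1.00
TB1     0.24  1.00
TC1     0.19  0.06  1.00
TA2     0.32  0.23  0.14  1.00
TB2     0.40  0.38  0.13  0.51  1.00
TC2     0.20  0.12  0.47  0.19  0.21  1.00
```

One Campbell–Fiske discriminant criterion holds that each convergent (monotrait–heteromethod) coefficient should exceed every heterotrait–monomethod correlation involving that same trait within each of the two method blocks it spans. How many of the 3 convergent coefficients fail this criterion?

2

Checking each validity diagonal entry against its comparison values:
TA (methods 1·2): 0.32 vs {0.24, 0.51, 0.19, 0.19} → fail.
TB (methods 1·2): 0.38 vs {0.24, 0.51, 0.06, 0.21} → fail.
TC (methods 1·2): 0.47 vs {0.19, 0.19, 0.06, 0.21} → pass.
2 of 3 fail.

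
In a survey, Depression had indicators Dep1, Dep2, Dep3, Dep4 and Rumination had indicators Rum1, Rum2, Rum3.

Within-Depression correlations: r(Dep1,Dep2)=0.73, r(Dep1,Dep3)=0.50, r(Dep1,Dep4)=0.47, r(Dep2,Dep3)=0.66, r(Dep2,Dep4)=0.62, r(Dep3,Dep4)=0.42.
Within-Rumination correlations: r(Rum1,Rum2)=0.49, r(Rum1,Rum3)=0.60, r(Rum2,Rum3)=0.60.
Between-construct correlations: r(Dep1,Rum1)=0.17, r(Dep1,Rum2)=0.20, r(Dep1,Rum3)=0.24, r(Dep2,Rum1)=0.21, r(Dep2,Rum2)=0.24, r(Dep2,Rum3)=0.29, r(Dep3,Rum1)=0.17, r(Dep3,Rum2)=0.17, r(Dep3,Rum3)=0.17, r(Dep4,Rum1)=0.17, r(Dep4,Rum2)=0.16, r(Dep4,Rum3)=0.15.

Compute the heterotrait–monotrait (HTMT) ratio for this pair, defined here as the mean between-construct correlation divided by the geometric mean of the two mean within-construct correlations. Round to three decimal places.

0.345

Mean between = 2.34/12 = 0.1950.
Mean within-Dep = 3.40/6 = 0.5667; mean within-Rum = 1.69/3 = 0.5633.
Geometric mean = √(0.5667 × 0.5633) = 0.5650.
HTMT = 0.1950 / 0.5650 = 0.345.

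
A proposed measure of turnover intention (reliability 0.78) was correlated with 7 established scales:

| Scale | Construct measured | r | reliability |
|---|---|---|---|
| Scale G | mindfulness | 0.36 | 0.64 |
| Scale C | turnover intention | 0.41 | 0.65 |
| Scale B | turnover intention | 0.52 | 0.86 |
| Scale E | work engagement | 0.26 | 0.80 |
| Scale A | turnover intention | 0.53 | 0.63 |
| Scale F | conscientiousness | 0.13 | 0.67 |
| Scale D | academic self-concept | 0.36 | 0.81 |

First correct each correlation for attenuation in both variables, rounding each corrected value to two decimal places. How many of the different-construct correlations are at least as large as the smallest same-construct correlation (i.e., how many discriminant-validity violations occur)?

0

Disattenuated r (r / √(r_scale · r_new)):
  Scale G (disc): 0.36 / √(0.64·0.78) = 0.51
  Scale C (conv): 0.41 / √(0.65·0.78) = 0.58
  Scale B (conv): 0.52 / √(0.86·0.78) = 0.63
  Scale E (disc): 0.26 / √(0.80·0.78) = 0.33
  Scale A (conv): 0.53 / √(0.63·0.78) = 0.76
  Scale F (disc): 0.13 / √(0.67·0.78) = 0.18
  Scale D (disc): 0.36 / √(0.81·0.78) = 0.45
Smallest convergent = 0.58. Discriminant values: 0.51, 0.33, 0.18, 0.45; count ≥ 0.58 → 0.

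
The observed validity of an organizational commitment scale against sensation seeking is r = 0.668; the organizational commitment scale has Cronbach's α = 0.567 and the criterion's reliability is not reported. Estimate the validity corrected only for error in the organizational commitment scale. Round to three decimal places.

0.887

Single correction: r_c = r_obs / √r_xx = 0.668 / √0.567 = 0.668 / 0.7530 ≈ 0.887.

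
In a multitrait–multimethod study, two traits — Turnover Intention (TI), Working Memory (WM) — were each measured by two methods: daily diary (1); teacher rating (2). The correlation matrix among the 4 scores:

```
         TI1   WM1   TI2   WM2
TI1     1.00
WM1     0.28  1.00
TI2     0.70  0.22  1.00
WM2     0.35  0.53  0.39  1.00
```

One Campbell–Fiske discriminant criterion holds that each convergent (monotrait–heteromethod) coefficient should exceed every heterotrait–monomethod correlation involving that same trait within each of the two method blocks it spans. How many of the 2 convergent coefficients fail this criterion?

0

Convergent coefficients and their comparison sets:
TI (methods 1·2): 0.70 vs {0.28, 0.39} → pass.
WM (methods 1·2): 0.53 vs {0.28, 0.39} → pass.
0 of 2 fail.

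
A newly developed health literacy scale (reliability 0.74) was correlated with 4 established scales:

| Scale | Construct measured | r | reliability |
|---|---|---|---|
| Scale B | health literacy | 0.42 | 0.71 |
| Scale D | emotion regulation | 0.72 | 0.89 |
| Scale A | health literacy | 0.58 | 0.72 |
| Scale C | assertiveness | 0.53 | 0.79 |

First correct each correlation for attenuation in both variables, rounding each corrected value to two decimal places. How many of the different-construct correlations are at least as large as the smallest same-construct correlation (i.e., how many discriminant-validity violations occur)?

Disattenuated r (r / √(r_scale · r_new)):
  Scale B (conv): 0.42 / √(0.71·0.74) = 0.58
  Scale D (disc): 0.72 / √(0.89·0.74) = 0.89
  Scale A (conv): 0.58 / √(0.72·0.74) = 0.79
  Scale C (disc): 0.53 / √(0.79·0.74) = 0.69
Smallest convergent = 0.58. Discriminant values: 0.89, 0.69; count ≥ 0.58 → 2.

2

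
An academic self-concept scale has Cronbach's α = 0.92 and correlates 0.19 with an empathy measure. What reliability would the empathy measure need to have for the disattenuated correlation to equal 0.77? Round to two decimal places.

r_true = r_obs / √(r_xx · r_yy) ⇒ 0.77 = 0.19 / √(0.92 · r_yy).
√(0.92 · r_yy) = 0.19 / 0.77 = 0.2468; 0.92 · r_yy = 0.0609; r_yy = 0.0609 / 0.92 ≈ 0.07.

0.07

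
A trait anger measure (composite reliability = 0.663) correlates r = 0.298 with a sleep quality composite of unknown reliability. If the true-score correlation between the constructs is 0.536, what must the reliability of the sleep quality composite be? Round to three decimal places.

r_true = r_obs / √(r_xx · r_yy) ⇒ 0.536 = 0.298 / √(0.663 · r_yy).
√(0.663 · r_yy) = 0.298 / 0.536 = 0.5560; 0.663 · r_yy = 0.3091; r_yy = 0.3091 / 0.663 ≈ 0.466.

0.466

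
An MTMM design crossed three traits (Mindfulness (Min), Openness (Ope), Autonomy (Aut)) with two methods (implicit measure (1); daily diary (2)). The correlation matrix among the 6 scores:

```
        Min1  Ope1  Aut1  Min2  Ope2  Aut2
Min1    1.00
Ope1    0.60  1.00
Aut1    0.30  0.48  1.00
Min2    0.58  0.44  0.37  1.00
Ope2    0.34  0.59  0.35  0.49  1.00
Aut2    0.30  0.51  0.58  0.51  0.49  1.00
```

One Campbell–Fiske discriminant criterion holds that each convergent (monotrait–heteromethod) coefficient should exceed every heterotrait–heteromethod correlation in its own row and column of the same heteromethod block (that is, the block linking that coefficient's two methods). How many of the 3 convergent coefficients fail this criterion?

0

Convergent coefficients and their comparison sets:
Min (methods 1·2): 0.58 vs {0.34, 0.44, 0.30, 0.37} → pass.
Ope (methods 1·2): 0.59 vs {0.44, 0.34, 0.51, 0.35} → pass.
Aut (methods 1·2): 0.58 vs {0.37, 0.30, 0.35, 0.51} → pass.
0 of 3 fail.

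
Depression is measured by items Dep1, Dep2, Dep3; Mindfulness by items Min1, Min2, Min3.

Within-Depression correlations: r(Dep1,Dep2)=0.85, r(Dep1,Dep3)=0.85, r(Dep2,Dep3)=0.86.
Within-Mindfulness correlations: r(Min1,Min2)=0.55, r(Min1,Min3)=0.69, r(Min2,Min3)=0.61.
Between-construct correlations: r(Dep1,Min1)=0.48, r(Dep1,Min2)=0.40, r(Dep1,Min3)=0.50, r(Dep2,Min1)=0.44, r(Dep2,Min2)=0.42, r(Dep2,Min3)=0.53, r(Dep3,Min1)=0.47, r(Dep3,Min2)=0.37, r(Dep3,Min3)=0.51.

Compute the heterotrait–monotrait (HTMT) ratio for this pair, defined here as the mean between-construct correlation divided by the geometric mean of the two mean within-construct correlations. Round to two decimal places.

0.63

Between-construct mean = 4.12/9 = 0.4578.
Mean within-Dep = 2.56/3 = 0.8533; mean within-Min = 1.85/3 = 0.6167.
Geometric mean = √(0.8533 × 0.6167) = 0.7254.
HTMT = 0.4578 / 0.7254 = 0.63.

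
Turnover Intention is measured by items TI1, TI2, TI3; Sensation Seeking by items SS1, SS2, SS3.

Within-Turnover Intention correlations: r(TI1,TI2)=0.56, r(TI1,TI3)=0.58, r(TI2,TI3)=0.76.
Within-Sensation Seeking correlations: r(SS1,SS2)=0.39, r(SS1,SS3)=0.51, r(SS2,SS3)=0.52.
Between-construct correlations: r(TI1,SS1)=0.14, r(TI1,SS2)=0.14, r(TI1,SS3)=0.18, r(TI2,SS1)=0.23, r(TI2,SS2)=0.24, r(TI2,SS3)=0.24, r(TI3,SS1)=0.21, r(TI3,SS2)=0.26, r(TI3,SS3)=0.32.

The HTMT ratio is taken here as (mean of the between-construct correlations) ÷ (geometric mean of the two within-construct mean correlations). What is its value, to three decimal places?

0.398

Mean between = 1.96/9 = 0.2178.
Mean within-TI = 1.90/3 = 0.6333; mean within-SS = 1.42/3 = 0.4733.
Geometric mean = √(0.6333 × 0.4733) = 0.5475.
HTMT = 0.2178 / 0.5475 = 0.398.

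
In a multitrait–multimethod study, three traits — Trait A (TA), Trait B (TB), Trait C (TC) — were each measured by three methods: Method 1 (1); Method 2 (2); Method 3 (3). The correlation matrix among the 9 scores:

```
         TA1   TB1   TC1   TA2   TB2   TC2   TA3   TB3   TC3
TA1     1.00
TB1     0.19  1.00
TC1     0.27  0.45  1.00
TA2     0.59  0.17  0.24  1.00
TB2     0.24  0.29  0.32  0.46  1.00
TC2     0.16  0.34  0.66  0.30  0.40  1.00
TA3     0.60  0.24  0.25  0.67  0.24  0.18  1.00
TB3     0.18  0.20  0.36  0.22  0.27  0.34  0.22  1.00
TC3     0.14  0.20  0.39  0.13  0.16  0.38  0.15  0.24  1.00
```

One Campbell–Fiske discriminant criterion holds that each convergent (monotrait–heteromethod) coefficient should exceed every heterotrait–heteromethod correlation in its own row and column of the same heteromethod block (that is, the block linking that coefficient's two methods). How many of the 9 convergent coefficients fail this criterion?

3

Each convergent coefficient versus the relevant comparison correlations:
TA (methods 1·2): 0.59 vs {0.24, 0.17, 0.16, 0.24} → pass.
TA (methods 1·3): 0.60 vs {0.18, 0.24, 0.14, 0.25} → pass.
TA (methods 2·3): 0.67 vs {0.22, 0.24, 0.13, 0.18} → pass.
TB (methods 1·2): 0.29 vs {0.17, 0.24, 0.34, 0.32} → fail.
TB (methods 1·3): 0.20 vs {0.24, 0.18, 0.20, 0.36} → fail.
TB (methods 2·3): 0.27 vs {0.24, 0.22, 0.16, 0.34} → fail.
TC (methods 1·2): 0.66 vs {0.24, 0.16, 0.32, 0.34} → pass.
TC (methods 1·3): 0.39 vs {0.25, 0.14, 0.36, 0.20} → pass.
TC (methods 2·3): 0.38 vs {0.18, 0.13, 0.34, 0.16} → pass.
3 of 9 fail.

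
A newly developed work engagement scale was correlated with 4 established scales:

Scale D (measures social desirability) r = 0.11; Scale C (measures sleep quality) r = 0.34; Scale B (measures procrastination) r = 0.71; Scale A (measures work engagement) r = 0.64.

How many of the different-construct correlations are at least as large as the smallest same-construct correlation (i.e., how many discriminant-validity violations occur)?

1

Convergent (same construct = work engagement): Scale A.
Smallest convergent = 0.64. Discriminant values: 0.11, 0.34, 0.71; count ≥ 0.64 → 1.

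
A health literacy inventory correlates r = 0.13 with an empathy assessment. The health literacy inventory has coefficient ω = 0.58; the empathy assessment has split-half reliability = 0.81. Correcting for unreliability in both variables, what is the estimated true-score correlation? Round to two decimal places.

0.19

r_true = r_obs / √(r_xx · r_yy) = 0.13 / √(0.58 × 0.81) = 0.13 / √0.4698 = 0.13 / 0.6854 ≈ 0.19.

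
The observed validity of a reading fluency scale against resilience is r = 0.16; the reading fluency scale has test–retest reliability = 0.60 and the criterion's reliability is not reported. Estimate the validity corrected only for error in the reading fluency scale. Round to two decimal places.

Single correction: r_c = r_obs / √r_xx = 0.16 / √0.60 = 0.16 / 0.7746 ≈ 0.21.

0.21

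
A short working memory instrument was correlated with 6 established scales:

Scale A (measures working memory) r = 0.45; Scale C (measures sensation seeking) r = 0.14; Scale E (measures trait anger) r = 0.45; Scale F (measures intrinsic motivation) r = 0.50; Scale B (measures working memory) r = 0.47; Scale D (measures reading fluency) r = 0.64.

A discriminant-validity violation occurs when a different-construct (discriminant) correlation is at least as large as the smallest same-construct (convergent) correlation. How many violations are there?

Convergent (same construct = working memory): Scale A, Scale B.
Smallest convergent = 0.45. Discriminant values: 0.14, 0.45, 0.50, 0.64; count ≥ 0.45 → 3.

3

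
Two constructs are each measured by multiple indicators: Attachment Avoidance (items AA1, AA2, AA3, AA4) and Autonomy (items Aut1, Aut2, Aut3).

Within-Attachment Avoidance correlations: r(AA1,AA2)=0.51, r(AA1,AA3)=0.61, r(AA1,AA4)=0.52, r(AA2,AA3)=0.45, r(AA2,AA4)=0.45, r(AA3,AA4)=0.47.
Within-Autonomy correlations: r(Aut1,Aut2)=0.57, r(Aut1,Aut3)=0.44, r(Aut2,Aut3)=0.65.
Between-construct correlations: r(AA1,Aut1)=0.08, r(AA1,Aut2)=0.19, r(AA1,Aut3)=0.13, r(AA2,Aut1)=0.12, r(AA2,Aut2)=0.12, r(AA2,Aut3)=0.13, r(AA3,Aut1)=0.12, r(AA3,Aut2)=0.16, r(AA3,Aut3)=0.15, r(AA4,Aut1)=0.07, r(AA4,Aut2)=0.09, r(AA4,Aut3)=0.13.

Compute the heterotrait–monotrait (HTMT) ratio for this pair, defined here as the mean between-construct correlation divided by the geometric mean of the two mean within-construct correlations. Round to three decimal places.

Mean between = 1.49/12 = 0.1242.
Mean within-AA = 3.01/6 = 0.5017; mean within-Aut = 1.66/3 = 0.5533.
Geometric mean = √(0.5017 × 0.5533) = 0.5269.
HTMT = 0.1242 / 0.5269 = 0.236.

0.236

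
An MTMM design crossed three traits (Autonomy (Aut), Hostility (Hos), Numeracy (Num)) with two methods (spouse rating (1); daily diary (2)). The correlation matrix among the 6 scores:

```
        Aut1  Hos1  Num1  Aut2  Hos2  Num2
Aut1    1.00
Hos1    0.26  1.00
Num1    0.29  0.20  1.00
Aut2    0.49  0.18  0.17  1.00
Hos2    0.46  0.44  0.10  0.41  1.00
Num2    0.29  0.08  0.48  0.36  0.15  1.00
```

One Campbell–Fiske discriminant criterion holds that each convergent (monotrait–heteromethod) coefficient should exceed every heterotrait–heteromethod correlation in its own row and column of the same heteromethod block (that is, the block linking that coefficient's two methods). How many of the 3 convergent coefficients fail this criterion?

1

Each convergent coefficient versus the relevant comparison correlations:
Aut (methods 1·2): 0.49 vs {0.46, 0.18, 0.29, 0.17} → pass.
Hos (methods 1·2): 0.44 vs {0.18, 0.46, 0.08, 0.10} → fail.
Num (methods 1·2): 0.48 vs {0.17, 0.29, 0.10, 0.08} → pass.
1 of 3 fail.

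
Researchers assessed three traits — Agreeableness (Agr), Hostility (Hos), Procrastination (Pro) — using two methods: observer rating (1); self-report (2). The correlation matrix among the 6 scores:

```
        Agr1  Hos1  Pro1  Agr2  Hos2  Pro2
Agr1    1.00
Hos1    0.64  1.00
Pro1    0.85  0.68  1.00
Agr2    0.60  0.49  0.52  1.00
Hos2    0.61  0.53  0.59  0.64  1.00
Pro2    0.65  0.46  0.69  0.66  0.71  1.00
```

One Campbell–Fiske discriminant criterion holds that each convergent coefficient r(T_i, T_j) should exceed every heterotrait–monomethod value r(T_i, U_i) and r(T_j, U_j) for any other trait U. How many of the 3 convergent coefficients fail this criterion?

Checking each validity diagonal entry against its comparison values:
Agr (methods 1·2): 0.60 vs {0.64, 0.64, 0.85, 0.66} → fail.
Hos (methods 1·2): 0.53 vs {0.64, 0.64, 0.68, 0.71} → fail.
Pro (methods 1·2): 0.69 vs {0.85, 0.66, 0.68, 0.71} → fail.
3 of 3 fail.

3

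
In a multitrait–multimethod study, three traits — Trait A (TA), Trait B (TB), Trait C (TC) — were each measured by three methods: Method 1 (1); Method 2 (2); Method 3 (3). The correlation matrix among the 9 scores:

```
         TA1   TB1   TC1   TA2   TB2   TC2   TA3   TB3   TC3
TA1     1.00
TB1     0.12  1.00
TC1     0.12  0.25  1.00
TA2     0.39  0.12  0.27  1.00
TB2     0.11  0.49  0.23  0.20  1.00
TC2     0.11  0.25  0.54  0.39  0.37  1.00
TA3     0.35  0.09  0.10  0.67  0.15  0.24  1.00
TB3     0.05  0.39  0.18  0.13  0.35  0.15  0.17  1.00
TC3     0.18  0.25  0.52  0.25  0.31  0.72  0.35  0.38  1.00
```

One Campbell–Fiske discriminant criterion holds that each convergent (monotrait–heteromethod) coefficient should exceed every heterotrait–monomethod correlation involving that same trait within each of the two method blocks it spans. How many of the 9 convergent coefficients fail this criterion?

3

Checking each validity diagonal entry against its comparison values:
TA (methods 1·2): 0.39 vs {0.12, 0.20, 0.12, 0.39} → fail.
TA (methods 1·3): 0.35 vs {0.12, 0.17, 0.12, 0.35} → fail.
TA (methods 2·3): 0.67 vs {0.20, 0.17, 0.39, 0.35} → pass.
TB (methods 1·2): 0.49 vs {0.12, 0.20, 0.25, 0.37} → pass.
TB (methods 1·3): 0.39 vs {0.12, 0.17, 0.25, 0.38} → pass.
TB (methods 2·3): 0.35 vs {0.20, 0.17, 0.37, 0.38} → fail.
TC (methods 1·2): 0.54 vs {0.12, 0.39, 0.25, 0.37} → pass.
TC (methods 1·3): 0.52 vs {0.12, 0.35, 0.25, 0.38} → pass.
TC (methods 2·3): 0.72 vs {0.39, 0.35, 0.37, 0.38} → pass.
3 of 9 fail.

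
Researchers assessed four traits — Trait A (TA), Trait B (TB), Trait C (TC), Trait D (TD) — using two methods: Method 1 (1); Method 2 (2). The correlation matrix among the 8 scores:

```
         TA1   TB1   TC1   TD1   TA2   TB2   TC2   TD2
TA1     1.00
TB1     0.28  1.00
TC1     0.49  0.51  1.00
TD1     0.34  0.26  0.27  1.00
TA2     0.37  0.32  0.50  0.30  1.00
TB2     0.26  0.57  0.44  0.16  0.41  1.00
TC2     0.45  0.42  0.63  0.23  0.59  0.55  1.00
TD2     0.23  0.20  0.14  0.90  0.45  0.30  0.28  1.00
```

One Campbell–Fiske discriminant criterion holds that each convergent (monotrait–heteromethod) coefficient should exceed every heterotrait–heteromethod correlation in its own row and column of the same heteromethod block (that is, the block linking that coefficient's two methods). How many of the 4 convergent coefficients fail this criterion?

Each convergent coefficient versus the relevant comparison correlations:
TA (methods 1·2): 0.37 vs {0.26, 0.32, 0.45, 0.50, 0.23, 0.30} → fail.
TB (methods 1·2): 0.57 vs {0.32, 0.26, 0.42, 0.44, 0.20, 0.16} → pass.
TC (methods 1·2): 0.63 vs {0.50, 0.45, 0.44, 0.42, 0.14, 0.23} → pass.
TD (methods 1·2): 0.90 vs {0.30, 0.23, 0.16, 0.20, 0.23, 0.14} → pass.
1 of 4 fail.

1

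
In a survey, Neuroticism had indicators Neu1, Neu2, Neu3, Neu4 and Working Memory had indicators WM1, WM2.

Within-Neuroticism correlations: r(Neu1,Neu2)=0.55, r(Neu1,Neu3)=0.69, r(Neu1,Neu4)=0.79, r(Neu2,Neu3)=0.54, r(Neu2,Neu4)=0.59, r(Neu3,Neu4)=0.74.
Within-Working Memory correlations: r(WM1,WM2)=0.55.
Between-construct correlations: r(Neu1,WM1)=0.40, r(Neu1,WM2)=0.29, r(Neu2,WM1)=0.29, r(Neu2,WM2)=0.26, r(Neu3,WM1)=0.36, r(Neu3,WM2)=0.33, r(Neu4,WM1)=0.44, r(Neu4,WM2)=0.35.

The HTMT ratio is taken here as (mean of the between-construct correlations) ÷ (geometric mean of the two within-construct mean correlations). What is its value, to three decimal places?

0.569

Mean between = 2.72/8 = 0.3400.
Mean within-Neu = 3.90/6 = 0.6500; mean within-WM = 0.55/1 = 0.5500.
Geometric mean = √(0.6500 × 0.5500) = 0.5979.
HTMT = 0.3400 / 0.5979 = 0.569.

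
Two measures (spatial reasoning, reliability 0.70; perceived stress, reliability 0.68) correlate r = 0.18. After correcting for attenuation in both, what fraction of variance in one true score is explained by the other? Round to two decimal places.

0.07

Disattenuated r = 0.18 / √(0.70 × 0.68) = 0.18 / 0.6899 = 0.2609.
Shared true-score variance = 0.2609² = 0.0681 ≈ 0.07.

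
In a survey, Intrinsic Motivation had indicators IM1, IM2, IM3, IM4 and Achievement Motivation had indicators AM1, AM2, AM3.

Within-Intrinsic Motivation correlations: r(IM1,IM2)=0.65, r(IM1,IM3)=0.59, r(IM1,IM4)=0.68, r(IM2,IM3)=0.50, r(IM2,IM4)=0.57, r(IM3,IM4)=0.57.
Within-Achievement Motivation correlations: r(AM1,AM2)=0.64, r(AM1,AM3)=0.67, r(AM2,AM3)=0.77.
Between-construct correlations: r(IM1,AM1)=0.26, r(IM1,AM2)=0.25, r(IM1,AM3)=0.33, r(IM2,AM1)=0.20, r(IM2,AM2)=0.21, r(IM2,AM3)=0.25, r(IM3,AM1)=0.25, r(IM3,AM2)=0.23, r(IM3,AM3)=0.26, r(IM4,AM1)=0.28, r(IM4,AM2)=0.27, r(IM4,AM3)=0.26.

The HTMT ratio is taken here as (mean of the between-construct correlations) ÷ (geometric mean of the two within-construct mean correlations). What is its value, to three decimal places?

Between-construct mean = 3.05/12 = 0.2542.
Mean within-IM = 3.56/6 = 0.5933; mean within-AM = 2.08/3 = 0.6933.
Geometric mean = √(0.5933 × 0.6933) = 0.6414.
HTMT = 0.2542 / 0.6414 = 0.396.

0.396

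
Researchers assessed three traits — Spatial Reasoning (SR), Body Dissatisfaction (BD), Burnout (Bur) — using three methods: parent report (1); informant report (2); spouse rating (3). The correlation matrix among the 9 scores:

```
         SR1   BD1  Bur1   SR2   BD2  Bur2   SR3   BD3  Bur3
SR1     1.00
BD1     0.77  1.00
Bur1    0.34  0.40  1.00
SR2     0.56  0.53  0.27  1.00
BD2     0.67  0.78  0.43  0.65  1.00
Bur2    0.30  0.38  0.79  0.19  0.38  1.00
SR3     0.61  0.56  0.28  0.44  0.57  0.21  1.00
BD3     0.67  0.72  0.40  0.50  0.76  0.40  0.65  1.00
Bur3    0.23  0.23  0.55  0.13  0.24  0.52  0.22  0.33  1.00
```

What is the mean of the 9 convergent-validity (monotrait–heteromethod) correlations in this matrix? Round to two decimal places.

Convergent values: 0.56, 0.61, 0.44, 0.78, 0.72, 0.76, 0.79, 0.55, 0.52; mean = 5.73/9 = 0.64.

0.64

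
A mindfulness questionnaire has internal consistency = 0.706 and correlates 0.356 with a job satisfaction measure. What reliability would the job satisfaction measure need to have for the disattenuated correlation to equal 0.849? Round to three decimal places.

r_true = r_obs / √(r_xx · r_yy) ⇒ 0.849 = 0.356 / √(0.706 · r_yy).
√(0.706 · r_yy) = 0.356 / 0.849 = 0.4193; 0.706 · r_yy = 0.1758; r_yy = 0.1758 / 0.706 ≈ 0.249.

0.249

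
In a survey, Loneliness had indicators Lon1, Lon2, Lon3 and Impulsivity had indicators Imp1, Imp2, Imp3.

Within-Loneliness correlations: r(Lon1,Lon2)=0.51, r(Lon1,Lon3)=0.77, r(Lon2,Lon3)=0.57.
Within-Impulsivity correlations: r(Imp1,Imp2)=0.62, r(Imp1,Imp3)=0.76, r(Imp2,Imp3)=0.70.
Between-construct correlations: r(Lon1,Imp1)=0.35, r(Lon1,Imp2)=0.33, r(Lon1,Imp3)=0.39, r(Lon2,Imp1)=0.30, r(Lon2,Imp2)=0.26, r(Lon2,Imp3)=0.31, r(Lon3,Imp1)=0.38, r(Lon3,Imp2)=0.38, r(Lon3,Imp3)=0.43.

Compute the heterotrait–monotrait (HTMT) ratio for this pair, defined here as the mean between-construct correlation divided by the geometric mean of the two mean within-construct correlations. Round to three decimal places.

0.532

Mean heterotrait r = 3.13/9 = 0.3478.
Mean within-Lon = 1.85/3 = 0.6167; mean within-Imp = 2.08/3 = 0.6933.
Geometric mean = √(0.6167 × 0.6933) = 0.6539.
HTMT = 0.3478 / 0.6539 = 0.532.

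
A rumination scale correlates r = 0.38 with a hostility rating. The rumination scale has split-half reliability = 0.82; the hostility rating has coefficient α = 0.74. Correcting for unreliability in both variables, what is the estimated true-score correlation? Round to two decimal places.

r_true = r_obs / √(r_xx · r_yy) = 0.38 / √(0.82 × 0.74) = 0.38 / √0.6068 = 0.38 / 0.7790 ≈ 0.49.

0.49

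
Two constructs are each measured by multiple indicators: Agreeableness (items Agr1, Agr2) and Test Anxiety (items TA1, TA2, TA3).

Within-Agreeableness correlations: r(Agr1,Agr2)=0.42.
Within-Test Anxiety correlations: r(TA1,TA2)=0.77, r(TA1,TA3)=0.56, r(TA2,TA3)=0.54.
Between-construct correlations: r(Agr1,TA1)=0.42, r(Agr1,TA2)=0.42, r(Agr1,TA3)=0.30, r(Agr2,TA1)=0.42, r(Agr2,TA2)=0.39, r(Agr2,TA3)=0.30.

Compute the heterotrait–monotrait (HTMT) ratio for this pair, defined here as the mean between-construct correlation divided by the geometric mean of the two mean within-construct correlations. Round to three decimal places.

Mean between = 2.25/6 = 0.3750.
Mean within-Agr = 0.42/1 = 0.4200; mean within-TA = 1.87/3 = 0.6233.
Geometric mean = √(0.4200 × 0.6233) = 0.5117.
HTMT = 0.3750 / 0.5117 = 0.733.

0.733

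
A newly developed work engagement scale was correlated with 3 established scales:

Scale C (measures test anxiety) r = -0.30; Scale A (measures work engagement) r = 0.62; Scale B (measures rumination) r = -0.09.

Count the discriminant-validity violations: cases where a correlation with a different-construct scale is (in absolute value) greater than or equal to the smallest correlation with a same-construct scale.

0

Convergent (same construct = work engagement): Scale A.
Smallest convergent = 0.62. Discriminant |r|: 0.30, 0.09; count ≥ 0.62 → 0.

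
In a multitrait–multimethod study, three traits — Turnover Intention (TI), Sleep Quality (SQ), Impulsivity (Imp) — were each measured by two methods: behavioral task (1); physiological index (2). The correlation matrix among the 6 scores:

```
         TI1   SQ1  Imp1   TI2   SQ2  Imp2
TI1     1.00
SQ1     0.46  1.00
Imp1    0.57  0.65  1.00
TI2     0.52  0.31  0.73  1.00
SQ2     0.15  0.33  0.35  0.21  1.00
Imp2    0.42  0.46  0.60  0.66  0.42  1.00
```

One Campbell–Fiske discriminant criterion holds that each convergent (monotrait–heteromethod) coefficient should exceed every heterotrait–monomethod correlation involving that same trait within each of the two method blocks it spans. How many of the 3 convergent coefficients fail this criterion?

Convergent coefficients and their comparison sets:
TI (methods 1·2): 0.52 vs {0.46, 0.21, 0.57, 0.66} → fail.
SQ (methods 1·2): 0.33 vs {0.46, 0.21, 0.65, 0.42} → fail.
Imp (methods 1·2): 0.60 vs {0.57, 0.66, 0.65, 0.42} → fail.
3 of 3 fail.

3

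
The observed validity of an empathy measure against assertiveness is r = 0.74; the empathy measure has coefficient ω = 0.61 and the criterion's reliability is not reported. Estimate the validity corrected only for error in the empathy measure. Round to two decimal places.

Single correction: r_c = r_obs / √r_xx = 0.74 / √0.61 = 0.74 / 0.7810 ≈ 0.95.

0.95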